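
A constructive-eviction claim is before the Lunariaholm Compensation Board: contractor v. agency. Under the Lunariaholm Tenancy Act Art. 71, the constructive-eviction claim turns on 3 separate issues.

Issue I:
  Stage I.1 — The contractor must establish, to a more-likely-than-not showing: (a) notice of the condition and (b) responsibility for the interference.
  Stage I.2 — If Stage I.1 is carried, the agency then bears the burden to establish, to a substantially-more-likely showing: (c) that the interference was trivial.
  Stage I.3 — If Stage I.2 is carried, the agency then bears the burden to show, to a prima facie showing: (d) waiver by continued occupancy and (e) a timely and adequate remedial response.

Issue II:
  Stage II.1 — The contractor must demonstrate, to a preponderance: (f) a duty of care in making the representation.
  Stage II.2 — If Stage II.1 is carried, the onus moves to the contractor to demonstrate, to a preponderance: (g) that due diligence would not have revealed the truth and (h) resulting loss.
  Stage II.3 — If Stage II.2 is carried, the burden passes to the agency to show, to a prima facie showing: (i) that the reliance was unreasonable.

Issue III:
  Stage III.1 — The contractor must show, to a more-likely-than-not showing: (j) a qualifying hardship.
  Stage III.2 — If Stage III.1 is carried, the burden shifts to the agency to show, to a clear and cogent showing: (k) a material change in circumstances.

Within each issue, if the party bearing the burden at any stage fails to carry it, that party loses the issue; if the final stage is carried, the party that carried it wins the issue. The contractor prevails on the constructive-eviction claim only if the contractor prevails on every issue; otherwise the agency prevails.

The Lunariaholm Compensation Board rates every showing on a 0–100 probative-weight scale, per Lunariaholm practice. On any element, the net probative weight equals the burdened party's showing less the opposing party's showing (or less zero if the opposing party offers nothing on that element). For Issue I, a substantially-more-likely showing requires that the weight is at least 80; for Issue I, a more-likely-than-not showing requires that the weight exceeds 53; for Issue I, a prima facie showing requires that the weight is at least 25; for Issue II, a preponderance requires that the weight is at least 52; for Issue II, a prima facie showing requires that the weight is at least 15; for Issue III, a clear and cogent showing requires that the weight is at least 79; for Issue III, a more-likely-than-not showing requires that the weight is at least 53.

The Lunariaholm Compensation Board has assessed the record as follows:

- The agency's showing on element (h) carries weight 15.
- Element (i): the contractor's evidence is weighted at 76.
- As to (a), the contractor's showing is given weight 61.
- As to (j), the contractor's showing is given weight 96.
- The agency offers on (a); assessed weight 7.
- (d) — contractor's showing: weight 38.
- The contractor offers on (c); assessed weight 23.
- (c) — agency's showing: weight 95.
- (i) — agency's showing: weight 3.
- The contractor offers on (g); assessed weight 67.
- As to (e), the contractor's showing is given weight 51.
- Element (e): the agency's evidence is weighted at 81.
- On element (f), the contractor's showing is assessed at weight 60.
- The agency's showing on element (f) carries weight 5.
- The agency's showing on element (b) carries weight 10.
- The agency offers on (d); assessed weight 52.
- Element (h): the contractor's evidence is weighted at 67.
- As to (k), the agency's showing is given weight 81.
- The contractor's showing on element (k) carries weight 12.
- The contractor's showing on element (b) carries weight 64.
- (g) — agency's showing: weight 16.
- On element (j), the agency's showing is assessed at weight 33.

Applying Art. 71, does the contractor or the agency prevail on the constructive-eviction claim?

— Issue I —
Stage I.1 — burden on contractor; standard: a more-likely-than-not showing (weight exceeds 53).
    (a): 61 − 7 = 54 > 53 [met]
    (b): 64 − 10 = 54 > 53 [met]
  The contractor carries Stage I.1; the agency now bears the burden.
Stage I.2 — burden on agency; standard: a substantially-more-likely showing (weight is at least 80).
    (c): 95 − 23 = 72 < 80 [not met]
  Stage I.2 not carried; the agency fails its burden.
So the contractor prevails on this issue.
— Issue II —
At Stage II.1 the contractor must meet a preponderance (weight is at least 52): on (f) the weight is 60 less the opposing 5 gives net 55, which does reach 52, so (f) meets the standard.
  Stage II.1 is satisfied; the contractor continues to bear the burden.
At Stage II.2 the contractor must meet a preponderance (weight is at least 52): on (g) the weight is 67 less the opposing 16 gives net 51, < 52, so (g) does not meet the standard; on (h) the weight is 67 less the opposing 15 gives net 52, ≥ 52, so (h) meets the standard.
  Stage II.2 not carried; the contractor fails its burden.
So the agency prevails on this issue.
— Issue III —
At Stage III.1 the contractor must meet a more-likely-than-not showing (weight is at least 53): on (j) the weight is 96 less the opposing 33 gives net 63, ≥ 53, so (j) meets the standard.
  All elements met. The burden passes to the agency.
At Stage III.2 the agency must meet a clear and cogent showing (weight is at least 79): on (k) the weight is 81 less the opposing 12 gives net 69, which does not reach 79, so (k) does not meet the standard.
  The agency does not carry Stage III.2.
The analysis ends at Stage III.2; the contractor prevails on this issue.
Per-issue: Issue I → contractor; Issue II → agency; Issue III → contractor. The contractor must prevail on every issue; overall, the agency prevails.

agency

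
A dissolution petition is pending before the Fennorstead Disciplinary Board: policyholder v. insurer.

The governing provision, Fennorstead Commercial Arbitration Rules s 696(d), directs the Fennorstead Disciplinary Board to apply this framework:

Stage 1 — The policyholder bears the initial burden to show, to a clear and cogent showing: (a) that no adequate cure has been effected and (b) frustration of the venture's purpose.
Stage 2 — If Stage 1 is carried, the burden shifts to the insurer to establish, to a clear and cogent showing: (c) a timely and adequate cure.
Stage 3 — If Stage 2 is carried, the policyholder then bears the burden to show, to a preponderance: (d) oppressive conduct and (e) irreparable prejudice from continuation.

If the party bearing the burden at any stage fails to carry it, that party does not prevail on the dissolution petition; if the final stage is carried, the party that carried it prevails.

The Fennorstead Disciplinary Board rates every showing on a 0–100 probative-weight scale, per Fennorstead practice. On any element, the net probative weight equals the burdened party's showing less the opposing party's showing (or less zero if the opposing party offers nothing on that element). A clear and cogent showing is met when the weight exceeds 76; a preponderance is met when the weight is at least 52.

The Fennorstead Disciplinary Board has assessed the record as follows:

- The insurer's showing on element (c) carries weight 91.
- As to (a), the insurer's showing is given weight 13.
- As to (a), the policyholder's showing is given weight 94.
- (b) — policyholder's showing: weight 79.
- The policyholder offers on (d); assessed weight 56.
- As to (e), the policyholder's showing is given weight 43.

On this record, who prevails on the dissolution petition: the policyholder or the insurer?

insurer

Stage 1 (policyholder, a clear and cogent showing, weight exceeds 76): (a) net 94−13=81 > 76 — meets; (b) 79 > 76 — meets.
  All elements met. The burden passes to the insurer.
Stage 2 (insurer, a clear and cogent showing, weight exceeds 76): (c) 91 > 76 — meets.
  The insurer carries Stage 2; the policyholder now bears the burden.
Stage 3 (policyholder, a preponderance, weight is at least 52): (d) 56 ≥ 52 — meets; (e) 43 < 52 — fails.
  The policyholder does not carry Stage 3.
So the insurer prevails.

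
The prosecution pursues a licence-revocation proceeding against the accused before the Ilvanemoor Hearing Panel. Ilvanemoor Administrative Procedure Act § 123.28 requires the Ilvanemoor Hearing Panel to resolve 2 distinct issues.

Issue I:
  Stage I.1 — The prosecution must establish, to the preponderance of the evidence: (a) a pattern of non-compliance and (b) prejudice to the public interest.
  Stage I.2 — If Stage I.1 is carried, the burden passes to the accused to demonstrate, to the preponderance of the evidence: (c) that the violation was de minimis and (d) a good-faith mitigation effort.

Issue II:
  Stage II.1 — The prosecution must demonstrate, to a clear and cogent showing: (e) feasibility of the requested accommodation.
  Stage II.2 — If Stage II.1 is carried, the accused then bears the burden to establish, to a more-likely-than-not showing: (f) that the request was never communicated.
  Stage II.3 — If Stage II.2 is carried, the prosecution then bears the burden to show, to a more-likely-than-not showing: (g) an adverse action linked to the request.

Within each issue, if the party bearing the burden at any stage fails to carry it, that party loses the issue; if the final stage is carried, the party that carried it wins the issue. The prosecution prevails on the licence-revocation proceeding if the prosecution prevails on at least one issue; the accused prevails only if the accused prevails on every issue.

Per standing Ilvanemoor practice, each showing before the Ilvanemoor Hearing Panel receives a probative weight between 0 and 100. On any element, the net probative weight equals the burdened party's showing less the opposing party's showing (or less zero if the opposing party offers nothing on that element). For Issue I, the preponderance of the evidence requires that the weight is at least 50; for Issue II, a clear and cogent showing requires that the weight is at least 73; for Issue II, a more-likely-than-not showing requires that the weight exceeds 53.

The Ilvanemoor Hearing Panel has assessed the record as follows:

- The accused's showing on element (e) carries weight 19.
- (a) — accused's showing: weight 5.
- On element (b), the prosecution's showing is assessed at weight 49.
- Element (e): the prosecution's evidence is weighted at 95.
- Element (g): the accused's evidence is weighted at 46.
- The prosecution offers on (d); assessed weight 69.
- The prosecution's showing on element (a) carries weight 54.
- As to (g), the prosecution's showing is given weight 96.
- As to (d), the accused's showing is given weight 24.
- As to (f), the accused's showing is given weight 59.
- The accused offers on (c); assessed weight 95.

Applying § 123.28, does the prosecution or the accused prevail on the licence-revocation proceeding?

— Issue I —
Stage I.1 — burden on prosecution; standard: the preponderance of the evidence (weight is at least 50).
    (a): 54 − 5 = 49 < 50 [not met]
    (b): 49 < 50 [not met]
  The prosecution does not carry Stage I.1.
So the accused prevails on this issue.
— Issue II —
At Stage II.1 the prosecution must meet a clear and cogent showing (weight is at least 73): on (e) the weight is 95 less the opposing 19 gives net 76, ≥ 73, so (e) meets the standard.
  All elements met. The burden passes to the accused.
At Stage II.2 the accused must meet a more-likely-than-not showing (weight exceeds 53): on (f) the weight is 59, > 53, so (f) meets the standard.
  The accused carries Stage II.2; the prosecution now bears the burden.
At Stage II.3 the prosecution must meet a more-likely-than-not showing (weight exceeds 53): on (g) the weight is 96 less the opposing 46 gives net 50, ≤ 53, so (g) does not meet the standard.
  The prosecution does not carry Stage II.3.
So the accused prevails on this issue.
Per-issue: Issue I → accused; Issue II → accused. The prosecution must prevail on at least one issue; overall, the accused prevails.

accused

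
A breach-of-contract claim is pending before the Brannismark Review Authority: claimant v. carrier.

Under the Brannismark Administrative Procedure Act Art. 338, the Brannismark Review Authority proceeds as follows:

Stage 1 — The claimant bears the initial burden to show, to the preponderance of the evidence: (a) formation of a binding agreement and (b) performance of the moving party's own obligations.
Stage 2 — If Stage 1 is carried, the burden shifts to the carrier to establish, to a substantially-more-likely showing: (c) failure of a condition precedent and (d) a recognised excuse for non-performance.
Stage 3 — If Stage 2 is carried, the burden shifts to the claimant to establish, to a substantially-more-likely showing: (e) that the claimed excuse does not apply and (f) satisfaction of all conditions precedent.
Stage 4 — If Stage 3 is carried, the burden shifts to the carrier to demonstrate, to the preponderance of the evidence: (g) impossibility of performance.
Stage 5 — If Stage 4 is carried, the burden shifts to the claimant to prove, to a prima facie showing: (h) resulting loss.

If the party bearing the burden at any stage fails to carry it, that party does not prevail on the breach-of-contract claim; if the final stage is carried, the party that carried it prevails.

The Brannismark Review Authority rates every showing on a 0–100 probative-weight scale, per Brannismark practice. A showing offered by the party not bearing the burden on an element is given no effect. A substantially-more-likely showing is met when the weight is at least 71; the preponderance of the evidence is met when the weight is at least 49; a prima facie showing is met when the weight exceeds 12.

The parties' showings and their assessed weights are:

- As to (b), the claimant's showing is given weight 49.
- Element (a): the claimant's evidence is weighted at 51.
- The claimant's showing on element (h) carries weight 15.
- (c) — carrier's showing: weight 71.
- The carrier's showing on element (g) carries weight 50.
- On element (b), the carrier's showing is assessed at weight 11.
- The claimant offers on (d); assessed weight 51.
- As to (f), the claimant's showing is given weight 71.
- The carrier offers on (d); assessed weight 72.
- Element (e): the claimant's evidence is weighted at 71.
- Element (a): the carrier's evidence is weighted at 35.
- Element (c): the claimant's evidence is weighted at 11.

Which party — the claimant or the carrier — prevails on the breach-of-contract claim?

claimant

Stage 1 — burden on claimant; standard: the preponderance of the evidence (weight is at least 49).
    (a): 51 (carrier's 35 disregarded) ≥ 49 [met]
    (b): 49 (carrier's 11 disregarded) ≥ 49 [met]
  Stage 1 is satisfied; the onus moves to the carrier.
Stage 2 — burden on carrier; standard: a substantially-more-likely showing (weight is at least 71).
    (c): 71 (claimant's 11 disregarded) ≥ 71 [met]
    (d): 72 (claimant's 51 disregarded) ≥ 71 [met]
  Stage 2 carried; the burden shifts to the claimant.
Stage 3 — burden on claimant; standard: a substantially-more-likely showing (weight is at least 71).
    (e): 71 ≥ 71 [met]
    (f): 71 ≥ 71 [met]
  Stage 3 carried; the burden shifts to the carrier.
Stage 4 — burden on carrier; standard: the preponderance of the evidence (weight is at least 49).
    (g): 50 ≥ 49 [met]
  The carrier carries Stage 4; the claimant now bears the burden.
Stage 5 — burden on claimant; standard: a prima facie showing (weight exceeds 12).
    (h): 15 > 12 [met]
  All elements met at the final stage.
All stages carried — the claimant prevails.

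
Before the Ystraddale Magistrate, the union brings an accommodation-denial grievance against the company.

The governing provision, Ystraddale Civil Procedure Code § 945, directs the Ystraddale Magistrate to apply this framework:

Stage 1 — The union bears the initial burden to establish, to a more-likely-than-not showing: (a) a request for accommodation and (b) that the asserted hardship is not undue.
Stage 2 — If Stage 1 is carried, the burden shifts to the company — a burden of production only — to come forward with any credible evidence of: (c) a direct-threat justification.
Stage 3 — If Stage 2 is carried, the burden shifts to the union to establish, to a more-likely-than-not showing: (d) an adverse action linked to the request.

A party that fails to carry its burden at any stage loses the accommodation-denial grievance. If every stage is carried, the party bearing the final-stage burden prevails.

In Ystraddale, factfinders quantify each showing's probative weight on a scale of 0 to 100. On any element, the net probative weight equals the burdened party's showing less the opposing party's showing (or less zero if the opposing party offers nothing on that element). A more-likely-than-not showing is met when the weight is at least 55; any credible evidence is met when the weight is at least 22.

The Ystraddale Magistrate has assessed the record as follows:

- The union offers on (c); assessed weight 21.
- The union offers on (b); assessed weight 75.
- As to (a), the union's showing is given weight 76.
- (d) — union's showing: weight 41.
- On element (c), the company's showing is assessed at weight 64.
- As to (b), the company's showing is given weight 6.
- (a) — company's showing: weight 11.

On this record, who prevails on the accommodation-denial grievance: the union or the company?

At Stage 1 the union must meet a more-likely-than-not showing (weight is at least 55): on (a) the weight is 76 less the opposing 11 gives net 65, ≥ 55, so (a) meets the standard; on (b) the weight is 75 less the opposing 6 gives net 69, ≥ 55, so (b) meets the standard.
  The union carries Stage 1; the company now bears the burden.
At Stage 2 the company must meet any credible evidence (weight is at least 22): on (c) the weight is 64 less the opposing 21 gives net 43, which does reach 22, so (c) meets the standard.
  Stage 2 is satisfied; the onus moves to the union.
At Stage 3 the union must meet a more-likely-than-not showing (weight is at least 55): on (d) the weight is 41, which does not reach 55, so (d) does not meet the standard.
  Not every element is met, so the union fails to carry Stage 3.
The company prevails.

company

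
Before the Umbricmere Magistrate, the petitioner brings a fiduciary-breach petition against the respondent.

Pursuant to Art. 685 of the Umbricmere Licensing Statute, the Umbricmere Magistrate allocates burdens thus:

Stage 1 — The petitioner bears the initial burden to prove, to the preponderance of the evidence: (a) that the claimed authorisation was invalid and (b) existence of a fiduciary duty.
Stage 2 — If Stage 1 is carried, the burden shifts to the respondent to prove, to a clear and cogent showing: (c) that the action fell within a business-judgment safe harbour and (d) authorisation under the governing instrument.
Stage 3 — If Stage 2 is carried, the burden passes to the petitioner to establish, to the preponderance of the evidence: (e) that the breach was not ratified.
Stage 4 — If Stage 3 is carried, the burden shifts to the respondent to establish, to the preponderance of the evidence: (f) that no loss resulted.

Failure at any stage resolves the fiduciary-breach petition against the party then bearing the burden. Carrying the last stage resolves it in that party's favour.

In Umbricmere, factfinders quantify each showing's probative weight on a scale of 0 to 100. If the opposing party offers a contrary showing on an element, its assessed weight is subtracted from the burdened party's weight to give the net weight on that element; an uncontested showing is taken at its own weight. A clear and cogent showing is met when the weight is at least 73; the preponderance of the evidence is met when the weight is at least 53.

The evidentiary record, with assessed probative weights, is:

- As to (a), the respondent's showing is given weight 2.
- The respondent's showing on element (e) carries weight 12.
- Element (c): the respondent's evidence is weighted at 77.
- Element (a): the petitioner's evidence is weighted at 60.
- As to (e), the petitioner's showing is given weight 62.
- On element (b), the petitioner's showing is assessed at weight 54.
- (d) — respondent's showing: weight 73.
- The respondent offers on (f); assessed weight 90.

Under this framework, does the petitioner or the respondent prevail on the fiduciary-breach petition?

respondent

At Stage 1 the petitioner must meet the preponderance of the evidence (weight is at least 53): on (a) the weight is 60 less the opposing 2 gives net 58, which does reach 53, so (a) meets the standard; on (b) the weight is 54, ≥ 53, so (b) meets the standard.
  The petitioner carries Stage 1; the respondent now bears the burden.
At Stage 2 the respondent must meet a clear and cogent showing (weight is at least 73): on (c) the weight is 77, which does reach 73, so (c) meets the standard; on (d) the weight is 73, ≥ 73, so (d) meets the standard.
  Stage 2 carried; the burden shifts to the petitioner.
At Stage 3 the petitioner must meet the preponderance of the evidence (weight is at least 53): on (e) the weight is 62 less the opposing 12 gives net 50, which does not reach 53, so (e) does not meet the standard.
  The petitioner does not carry Stage 3.
The respondent prevails.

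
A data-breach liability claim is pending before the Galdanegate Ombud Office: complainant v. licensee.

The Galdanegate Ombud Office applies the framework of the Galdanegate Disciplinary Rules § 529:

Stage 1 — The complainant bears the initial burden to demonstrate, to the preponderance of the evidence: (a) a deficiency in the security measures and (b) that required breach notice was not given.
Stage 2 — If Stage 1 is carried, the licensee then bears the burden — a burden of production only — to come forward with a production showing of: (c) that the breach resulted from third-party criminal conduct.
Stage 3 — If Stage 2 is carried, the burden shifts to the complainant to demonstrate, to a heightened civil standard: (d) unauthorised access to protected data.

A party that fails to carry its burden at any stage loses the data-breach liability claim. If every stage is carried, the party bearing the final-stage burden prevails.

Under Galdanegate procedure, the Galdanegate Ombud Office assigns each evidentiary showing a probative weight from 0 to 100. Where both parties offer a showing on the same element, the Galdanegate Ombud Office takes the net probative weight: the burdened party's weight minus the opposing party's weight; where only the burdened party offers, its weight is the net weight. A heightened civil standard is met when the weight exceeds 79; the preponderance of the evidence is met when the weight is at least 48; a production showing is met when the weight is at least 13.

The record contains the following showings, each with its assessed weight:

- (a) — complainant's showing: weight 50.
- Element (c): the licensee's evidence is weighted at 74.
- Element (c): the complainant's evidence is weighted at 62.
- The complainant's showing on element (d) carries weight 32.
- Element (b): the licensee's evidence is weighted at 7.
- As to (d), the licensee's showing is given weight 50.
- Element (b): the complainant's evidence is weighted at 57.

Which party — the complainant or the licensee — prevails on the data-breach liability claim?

Stage 1 — burden on complainant; standard: the preponderance of the evidence (weight is at least 48).
    (a): 50 ≥ 48 [met]
    (b): 57 − 7 = 50 ≥ 48 [met]
  The complainant carries Stage 1; the licensee now bears the burden.
Stage 2 — burden on licensee; standard: a production showing (weight is at least 13).
    (c): 74 − 62 = 12 < 13 [not met]
  The licensee does not carry Stage 2.
The analysis ends at Stage 2; the complainant prevails.

complainant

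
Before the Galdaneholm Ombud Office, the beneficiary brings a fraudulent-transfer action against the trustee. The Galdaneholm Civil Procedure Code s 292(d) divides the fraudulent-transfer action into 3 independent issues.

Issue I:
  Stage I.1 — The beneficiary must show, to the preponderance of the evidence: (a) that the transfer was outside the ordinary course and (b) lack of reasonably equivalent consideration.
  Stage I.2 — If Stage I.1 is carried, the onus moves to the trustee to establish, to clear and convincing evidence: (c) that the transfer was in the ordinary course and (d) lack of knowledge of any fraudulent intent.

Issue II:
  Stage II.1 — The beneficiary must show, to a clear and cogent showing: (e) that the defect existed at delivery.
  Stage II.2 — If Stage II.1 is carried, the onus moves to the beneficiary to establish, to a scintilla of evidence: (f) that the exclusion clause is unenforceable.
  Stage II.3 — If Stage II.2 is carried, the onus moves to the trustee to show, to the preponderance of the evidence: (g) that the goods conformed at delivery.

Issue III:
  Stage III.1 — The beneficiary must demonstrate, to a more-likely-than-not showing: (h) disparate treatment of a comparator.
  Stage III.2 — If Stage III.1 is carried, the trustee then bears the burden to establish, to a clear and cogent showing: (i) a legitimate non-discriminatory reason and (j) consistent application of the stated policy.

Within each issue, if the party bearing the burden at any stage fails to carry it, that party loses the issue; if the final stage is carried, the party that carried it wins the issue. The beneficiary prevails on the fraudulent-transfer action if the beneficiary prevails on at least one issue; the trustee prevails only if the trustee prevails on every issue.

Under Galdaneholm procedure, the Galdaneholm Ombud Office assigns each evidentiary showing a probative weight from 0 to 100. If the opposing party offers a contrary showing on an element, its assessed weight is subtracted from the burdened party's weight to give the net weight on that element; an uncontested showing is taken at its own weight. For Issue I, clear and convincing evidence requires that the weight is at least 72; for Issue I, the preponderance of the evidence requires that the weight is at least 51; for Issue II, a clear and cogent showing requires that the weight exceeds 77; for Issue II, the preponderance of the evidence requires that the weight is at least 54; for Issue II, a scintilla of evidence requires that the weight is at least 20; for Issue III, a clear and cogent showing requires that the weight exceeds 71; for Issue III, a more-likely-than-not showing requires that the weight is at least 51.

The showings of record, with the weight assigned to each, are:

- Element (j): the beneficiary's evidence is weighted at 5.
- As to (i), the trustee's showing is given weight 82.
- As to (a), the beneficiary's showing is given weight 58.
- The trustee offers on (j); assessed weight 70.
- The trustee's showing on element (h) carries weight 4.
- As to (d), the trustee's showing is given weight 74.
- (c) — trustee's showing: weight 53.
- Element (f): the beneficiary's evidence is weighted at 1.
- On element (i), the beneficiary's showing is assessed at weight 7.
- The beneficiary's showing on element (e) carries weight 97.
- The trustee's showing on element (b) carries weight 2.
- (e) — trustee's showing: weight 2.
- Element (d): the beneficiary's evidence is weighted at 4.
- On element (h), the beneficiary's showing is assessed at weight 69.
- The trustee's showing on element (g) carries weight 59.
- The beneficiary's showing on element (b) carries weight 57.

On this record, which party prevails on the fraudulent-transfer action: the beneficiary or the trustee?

— Issue I —
Stage I.1 — burden on beneficiary; standard: the preponderance of the evidence (weight is at least 51).
    (a): 58 ≥ 51 [met]
    (b): 57 − 2 = 55 ≥ 51 [met]
  Stage I.1 is satisfied; the onus moves to the trustee.
Stage I.2 — burden on trustee; standard: clear and convincing evidence (weight is at least 72).
    (c): 53 < 72 [not met]
    (d): 74 − 4 = 70 < 72 [not met]
  The trustee does not carry Stage I.2.
The analysis ends at Stage I.2; the beneficiary prevails on this issue.
— Issue II —
Stage II.1 (beneficiary, a clear and cogent showing, weight exceeds 77): (e) net 97−2=95 > 77 — meets.
  Stage II.1 carried; the burden remains with the beneficiary.
Stage II.2 (beneficiary, a scintilla of evidence, weight is at least 20): (f) 1 < 20 — fails.
  Not every element is met, so the beneficiary fails to carry Stage II.2.
So the trustee prevails on this issue.
— Issue III —
Stage III.1 (beneficiary, a more-likely-than-not showing, weight is at least 51): (h) net 69−4=65 ≥ 51 — meets.
  Stage III.1 is satisfied; the onus moves to the trustee.
Stage III.2 (trustee, a clear and cogent showing, weight exceeds 71): (i) net 82−7=75 > 71 — meets; (j) net 70−5=65 ≤ 71 — fails.
  The trustee does not carry Stage III.2.
So the beneficiary prevails on this issue.
Per-issue: Issue I → beneficiary; Issue II → trustee; Issue III → beneficiary. The beneficiary must prevail on at least one issue; overall, the beneficiary prevails.

beneficiary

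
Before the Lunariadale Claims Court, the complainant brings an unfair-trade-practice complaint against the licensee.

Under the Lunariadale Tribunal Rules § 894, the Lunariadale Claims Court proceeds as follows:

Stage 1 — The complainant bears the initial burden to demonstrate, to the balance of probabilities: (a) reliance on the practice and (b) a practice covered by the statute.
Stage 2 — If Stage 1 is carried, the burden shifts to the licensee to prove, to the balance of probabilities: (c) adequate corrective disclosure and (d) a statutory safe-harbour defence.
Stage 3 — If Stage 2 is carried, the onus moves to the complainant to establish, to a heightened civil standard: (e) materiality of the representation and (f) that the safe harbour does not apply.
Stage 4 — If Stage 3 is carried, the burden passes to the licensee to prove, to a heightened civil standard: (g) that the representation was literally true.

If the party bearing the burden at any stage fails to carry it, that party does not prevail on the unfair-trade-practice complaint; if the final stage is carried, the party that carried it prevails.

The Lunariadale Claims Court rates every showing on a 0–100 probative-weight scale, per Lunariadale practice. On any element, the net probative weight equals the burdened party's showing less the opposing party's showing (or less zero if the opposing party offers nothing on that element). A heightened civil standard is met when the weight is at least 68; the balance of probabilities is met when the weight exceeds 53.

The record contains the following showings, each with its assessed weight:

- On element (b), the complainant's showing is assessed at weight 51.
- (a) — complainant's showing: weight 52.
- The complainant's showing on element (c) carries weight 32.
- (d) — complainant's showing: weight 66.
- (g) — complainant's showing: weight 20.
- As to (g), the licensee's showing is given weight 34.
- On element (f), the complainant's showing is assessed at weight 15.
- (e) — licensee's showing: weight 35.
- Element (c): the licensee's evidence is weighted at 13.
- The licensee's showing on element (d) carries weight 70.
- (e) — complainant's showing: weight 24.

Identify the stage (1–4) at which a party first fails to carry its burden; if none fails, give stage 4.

At Stage 1 the complainant must meet the balance of probabilities (weight exceeds 53): on (a) the weight is 52, which does not exceed 53, so (a) does not meet the standard; on (b) the weight is 51, ≤ 53, so (b) does not meet the standard.
  The complainant does not carry Stage 1.
The analysis ends at Stage 1; the licensee prevails.

stage 1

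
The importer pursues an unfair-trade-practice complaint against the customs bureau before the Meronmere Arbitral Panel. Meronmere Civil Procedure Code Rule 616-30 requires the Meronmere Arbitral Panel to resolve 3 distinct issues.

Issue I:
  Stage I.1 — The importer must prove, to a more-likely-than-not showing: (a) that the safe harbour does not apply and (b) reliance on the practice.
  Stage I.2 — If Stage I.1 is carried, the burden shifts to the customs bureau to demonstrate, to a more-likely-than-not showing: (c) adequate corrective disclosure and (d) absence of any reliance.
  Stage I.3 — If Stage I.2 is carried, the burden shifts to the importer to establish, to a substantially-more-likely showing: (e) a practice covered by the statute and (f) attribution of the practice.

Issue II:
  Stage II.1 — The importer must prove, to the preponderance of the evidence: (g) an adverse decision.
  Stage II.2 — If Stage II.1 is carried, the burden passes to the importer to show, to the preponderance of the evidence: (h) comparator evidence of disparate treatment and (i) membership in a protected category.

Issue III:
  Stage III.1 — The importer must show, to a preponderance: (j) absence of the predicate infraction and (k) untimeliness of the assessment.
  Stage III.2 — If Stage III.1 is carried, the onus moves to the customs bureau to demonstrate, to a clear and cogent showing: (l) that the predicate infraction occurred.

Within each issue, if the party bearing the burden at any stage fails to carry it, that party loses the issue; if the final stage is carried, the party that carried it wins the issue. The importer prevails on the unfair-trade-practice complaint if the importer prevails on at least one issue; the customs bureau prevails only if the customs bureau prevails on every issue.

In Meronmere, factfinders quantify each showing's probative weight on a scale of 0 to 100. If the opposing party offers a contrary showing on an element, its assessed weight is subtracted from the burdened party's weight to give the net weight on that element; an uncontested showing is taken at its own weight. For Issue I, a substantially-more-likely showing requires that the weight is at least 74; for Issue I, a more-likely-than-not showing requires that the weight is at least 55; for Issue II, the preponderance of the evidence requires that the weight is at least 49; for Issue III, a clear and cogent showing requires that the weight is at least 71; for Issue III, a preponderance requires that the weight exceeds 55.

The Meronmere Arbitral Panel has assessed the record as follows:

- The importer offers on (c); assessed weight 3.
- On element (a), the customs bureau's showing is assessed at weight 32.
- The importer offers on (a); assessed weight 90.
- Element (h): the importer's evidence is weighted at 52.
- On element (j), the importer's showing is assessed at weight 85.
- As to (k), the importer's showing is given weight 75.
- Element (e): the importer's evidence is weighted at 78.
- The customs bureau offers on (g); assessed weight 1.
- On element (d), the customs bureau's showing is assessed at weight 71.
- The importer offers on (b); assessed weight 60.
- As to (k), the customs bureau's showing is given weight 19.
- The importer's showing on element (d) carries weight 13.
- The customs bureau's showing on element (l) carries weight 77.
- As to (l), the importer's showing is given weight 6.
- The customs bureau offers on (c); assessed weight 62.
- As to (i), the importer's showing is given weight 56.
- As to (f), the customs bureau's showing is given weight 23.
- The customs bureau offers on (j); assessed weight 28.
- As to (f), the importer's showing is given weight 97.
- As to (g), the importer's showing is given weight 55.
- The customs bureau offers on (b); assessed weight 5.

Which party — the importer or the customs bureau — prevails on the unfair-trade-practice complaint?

— Issue I —
Stage I.1 (importer, a more-likely-than-not showing, weight is at least 55): (a) net 90−32=58 ≥ 55 — meets; (b) net 60−5=55 ≥ 55 — meets.
  Stage I.1 is satisfied; the onus moves to the customs bureau.
Stage I.2 (customs bureau, a more-likely-than-not showing, weight is at least 55): (c) net 62−3=59 ≥ 55 — meets; (d) net 71−13=58 ≥ 55 — meets.
  Stage I.2 carried; the burden shifts to the importer.
Stage I.3 (importer, a substantially-more-likely showing, weight is at least 74): (e) 78 ≥ 74 — meets; (f) net 97−23=74 ≥ 74 — meets.
  Stage I.3 carried; the final stage is satisfied.
All stages carried — the importer prevails on this issue.
— Issue II —
Stage II.1 — burden on importer; standard: the preponderance of the evidence (weight is at least 49).
    (g): 55 − 1 = 54 ≥ 49 [met]
  Stage II.1 is satisfied; the importer continues to bear the burden.
Stage II.2 — burden on importer; standard: the preponderance of the evidence (weight is at least 49).
    (h): 52 ≥ 49 [met]
    (i): 56 ≥ 49 [met]
  Stage II.2 carried; the final stage is satisfied.
All stages carried — the importer prevails on this issue.
— Issue III —
Stage III.1 (importer, a preponderance, weight exceeds 55): (j) net 85−28=57 > 55 — meets; (k) net 75−19=56 > 55 — meets.
  Stage III.1 is satisfied; the onus moves to the customs bureau.
Stage III.2 (customs bureau, a clear and cogent showing, weight is at least 71): (l) net 77−6=71 ≥ 71 — meets.
  Stage III.2 carried; the final stage is satisfied.
With every stage satisfied, the customs bureau prevails on this issue.
Per-issue: Issue I → importer; Issue II → importer; Issue III → customs bureau. The importer must prevail on at least one issue; overall, the importer prevails.

importer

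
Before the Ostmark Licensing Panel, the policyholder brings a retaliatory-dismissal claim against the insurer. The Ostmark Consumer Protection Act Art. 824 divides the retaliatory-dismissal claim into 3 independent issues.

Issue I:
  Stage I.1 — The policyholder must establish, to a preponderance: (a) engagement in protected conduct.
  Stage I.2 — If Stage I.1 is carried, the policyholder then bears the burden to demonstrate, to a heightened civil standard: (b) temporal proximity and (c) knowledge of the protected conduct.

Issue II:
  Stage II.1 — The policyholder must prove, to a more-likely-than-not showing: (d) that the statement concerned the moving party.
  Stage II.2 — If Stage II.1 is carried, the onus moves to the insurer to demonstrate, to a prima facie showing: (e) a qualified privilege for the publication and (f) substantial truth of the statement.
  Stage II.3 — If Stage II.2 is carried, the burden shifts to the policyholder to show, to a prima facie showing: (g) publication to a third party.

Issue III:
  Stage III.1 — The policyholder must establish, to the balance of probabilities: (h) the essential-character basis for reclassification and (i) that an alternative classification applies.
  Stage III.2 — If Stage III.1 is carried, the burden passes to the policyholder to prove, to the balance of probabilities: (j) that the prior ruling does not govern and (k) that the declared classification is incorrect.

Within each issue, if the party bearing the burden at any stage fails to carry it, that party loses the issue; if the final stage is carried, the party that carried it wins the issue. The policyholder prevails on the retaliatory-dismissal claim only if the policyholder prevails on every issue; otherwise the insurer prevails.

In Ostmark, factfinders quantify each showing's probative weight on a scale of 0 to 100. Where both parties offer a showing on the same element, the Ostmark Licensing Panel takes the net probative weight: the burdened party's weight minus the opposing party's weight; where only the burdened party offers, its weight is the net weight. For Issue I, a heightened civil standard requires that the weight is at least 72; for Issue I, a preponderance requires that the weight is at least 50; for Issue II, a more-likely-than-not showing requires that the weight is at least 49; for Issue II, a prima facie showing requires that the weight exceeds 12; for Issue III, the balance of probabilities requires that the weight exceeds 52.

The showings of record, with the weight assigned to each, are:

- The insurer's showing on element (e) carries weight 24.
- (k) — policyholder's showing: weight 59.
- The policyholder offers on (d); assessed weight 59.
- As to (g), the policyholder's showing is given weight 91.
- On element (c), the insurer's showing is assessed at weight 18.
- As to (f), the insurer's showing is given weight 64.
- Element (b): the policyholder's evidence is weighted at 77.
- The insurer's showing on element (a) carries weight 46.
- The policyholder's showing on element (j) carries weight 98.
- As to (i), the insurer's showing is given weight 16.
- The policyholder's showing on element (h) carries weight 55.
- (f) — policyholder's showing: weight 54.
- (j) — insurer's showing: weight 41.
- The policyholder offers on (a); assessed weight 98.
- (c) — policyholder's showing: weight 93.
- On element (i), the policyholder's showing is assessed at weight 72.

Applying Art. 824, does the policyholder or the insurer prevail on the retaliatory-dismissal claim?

policyholder

— Issue I —
Stage I.1 (policyholder, a preponderance, weight is at least 50): (a) net 98−46=52 ≥ 50 — meets.
  Stage I.1 is satisfied; the policyholder continues to bear the burden.
Stage I.2 (policyholder, a heightened civil standard, weight is at least 72): (b) 77 ≥ 72 — meets; (c) net 93−18=75 ≥ 72 — meets.
  The policyholder carries the last stage.
All stages carried — the policyholder prevails on this issue.
— Issue II —
Stage II.1 — burden on policyholder; standard: a more-likely-than-not showing (weight is at least 49).
    (d): 59 ≥ 49 [met]
  All elements met. The burden passes to the insurer.
Stage II.2 — burden on insurer; standard: a prima facie showing (weight exceeds 12).
    (e): 24 > 12 [met]
    (f): 64 − 54 = 10 ≤ 12 [not met]
  Stage II.2 not carried; the insurer fails its burden.
The analysis ends at Stage II.2; the policyholder prevails on this issue.
— Issue III —
Stage III.1 (policyholder, the balance of probabilities, weight exceeds 52): (h) 55 > 52 — meets; (i) net 72−16=56 > 52 — meets.
  Stage III.1 is satisfied; the policyholder continues to bear the burden.
Stage III.2 (policyholder, the balance of probabilities, weight exceeds 52): (j) net 98−41=57 > 52 — meets; (k) 59 > 52 — meets.
  The policyholder carries the last stage.
Every stage carried; the policyholder prevails on this issue.
Per-issue: Issue I → policyholder; Issue II → policyholder; Issue III → policyholder. The policyholder must prevail on every issue; overall, the policyholder prevails.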